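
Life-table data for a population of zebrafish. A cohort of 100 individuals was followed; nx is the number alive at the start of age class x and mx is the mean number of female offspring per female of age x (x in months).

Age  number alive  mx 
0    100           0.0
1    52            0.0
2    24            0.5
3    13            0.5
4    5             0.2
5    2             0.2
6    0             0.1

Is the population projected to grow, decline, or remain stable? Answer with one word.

declining

lx = nx/n0 = nx/100: 1, 0.52, 0.24, 0.13, 0.05, 0.02, 0
R0 = Σ lx·mx = 0 + 0 + 0.12 + 0.065 + 0.01 + 0.004 + 0 = 0.199
R0 < 1, so the population is declining.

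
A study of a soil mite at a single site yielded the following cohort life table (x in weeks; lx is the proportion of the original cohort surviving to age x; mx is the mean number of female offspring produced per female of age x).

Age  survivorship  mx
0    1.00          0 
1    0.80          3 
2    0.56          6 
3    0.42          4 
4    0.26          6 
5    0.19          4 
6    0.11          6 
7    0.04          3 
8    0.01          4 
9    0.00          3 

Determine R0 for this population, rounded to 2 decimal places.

lx·mx by age: 0, 2.4, 3.36, 1.68, 1.56, 0.76, 0.66, 0.12, 0.04, 0
R0 = Σ lx·mx = 10.58 → 10.58

10.58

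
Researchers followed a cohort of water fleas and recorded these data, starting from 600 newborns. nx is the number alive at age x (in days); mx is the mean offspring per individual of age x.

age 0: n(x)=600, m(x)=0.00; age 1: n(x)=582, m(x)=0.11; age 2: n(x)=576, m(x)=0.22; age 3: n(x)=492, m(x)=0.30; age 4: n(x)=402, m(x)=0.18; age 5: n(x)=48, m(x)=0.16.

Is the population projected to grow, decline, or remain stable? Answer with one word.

declining

lx = nx/n0 = nx/600: 1, 0.97, 0.96, 0.82, 0.67, 0.08
R0 = Σ lx·mx = 0 + 0.1067 + 0.2112 + 0.246 + 0.1206 + 0.0128 = 0.6973
R0 < 1, so the population is declining.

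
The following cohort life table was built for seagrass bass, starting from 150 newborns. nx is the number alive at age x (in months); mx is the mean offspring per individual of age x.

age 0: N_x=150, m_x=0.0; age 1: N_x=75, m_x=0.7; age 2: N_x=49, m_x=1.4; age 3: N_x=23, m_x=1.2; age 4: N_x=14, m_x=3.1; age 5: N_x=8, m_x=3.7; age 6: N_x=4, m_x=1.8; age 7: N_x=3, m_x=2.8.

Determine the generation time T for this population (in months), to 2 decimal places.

2.93

lx = nx/n0 = nx/150: 1, 0.5, 0.32667…, 0.15333…, 0.09333…, 0.05333…, 0.02667…, 0.02
lx·mx: 0, 0.35, 0.457333…, 0.184…, 0.289333…, 0.197333…, 0.048…, 0.056 → R0 = 1.582…
x·lx·mx: 0, 0.35, 0.914667…, 0.552…, 1.157333…, 0.986667…, 0.288…, 0.392 → Σ = 4.640667…
T = 4.640667… / 1.582… = 2.933418… → 2.93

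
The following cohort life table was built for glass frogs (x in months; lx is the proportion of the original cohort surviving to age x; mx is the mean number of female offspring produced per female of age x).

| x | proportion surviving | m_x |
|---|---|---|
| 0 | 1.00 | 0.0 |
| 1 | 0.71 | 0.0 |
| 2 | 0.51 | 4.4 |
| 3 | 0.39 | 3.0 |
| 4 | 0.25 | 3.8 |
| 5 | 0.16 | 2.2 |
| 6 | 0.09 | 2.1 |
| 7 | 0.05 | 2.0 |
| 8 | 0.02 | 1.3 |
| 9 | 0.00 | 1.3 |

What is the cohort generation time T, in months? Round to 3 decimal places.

3.101

lx·mx: 0, 0, 2.244, 1.17, 0.95, 0.352, 0.189, 0.1, 0.026, 0 → R0 = 5.031
x·lx·mx: 0, 0, 4.488, 3.51, 3.8, 1.76, 1.134, 0.7, 0.208, 0 → Σ = 15.6
T = 15.6 / 5.031 = 3.100775… → 3.101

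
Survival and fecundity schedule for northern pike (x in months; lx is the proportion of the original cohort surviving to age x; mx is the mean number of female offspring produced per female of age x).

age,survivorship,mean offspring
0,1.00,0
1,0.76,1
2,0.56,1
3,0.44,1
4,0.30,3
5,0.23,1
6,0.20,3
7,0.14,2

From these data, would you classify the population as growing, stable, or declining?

R0 = Σ lx·mx = 0 + 0.76 + 0.56 + 0.44 + 0.9 + 0.23 + 0.6 + 0.28 = 3.77
R0 > 1, so the population is growing.

growing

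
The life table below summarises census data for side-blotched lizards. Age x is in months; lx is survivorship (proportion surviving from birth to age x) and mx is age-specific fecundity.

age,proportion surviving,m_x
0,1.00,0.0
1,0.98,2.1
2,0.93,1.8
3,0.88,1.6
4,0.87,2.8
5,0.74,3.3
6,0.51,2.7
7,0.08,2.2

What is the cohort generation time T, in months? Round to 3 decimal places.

3.550

lx·mx: 0, 2.058, 1.674, 1.408, 2.436, 2.442, 1.377, 0.176 → R0 = 11.571
x·lx·mx: 0, 2.058, 3.348, 4.224, 9.744, 12.21, 8.262, 1.232 → Σ = 41.078
T = 41.078 / 11.571 = 3.550082… → 3.550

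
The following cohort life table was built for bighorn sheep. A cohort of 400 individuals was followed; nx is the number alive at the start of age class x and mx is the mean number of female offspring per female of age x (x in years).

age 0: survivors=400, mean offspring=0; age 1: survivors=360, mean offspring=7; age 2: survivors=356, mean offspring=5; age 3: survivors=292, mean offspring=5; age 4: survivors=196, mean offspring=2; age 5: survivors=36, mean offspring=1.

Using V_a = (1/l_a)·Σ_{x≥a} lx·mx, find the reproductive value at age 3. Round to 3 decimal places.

6.466

lx = nx/n0 = nx/400: 1, 0.9, 0.89, 0.73, 0.49, 0.09
lx·mx for x ≥ 3: 3.65, 0.98, 0.09 → sum = 4.72
V_3 = 4.72 / l_3 = 4.72 / 0.73 = 6.465753… → 6.466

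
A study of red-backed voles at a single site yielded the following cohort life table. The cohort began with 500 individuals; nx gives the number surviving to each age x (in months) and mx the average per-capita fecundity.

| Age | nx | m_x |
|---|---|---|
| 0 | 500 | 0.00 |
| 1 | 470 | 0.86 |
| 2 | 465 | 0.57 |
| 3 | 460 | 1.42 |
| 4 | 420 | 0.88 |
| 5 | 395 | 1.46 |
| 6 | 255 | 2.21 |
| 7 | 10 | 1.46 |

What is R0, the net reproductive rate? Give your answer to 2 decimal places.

5.69

lx = nx/n0 = nx/500: 1, 0.94, 0.93, 0.92, 0.84, 0.79, 0.51, 0.02
lx·mx by age: 0, 0.8084, 0.5301, 1.3064, 0.7392, 1.1534, 1.1271, 0.0292
R0 = Σ lx·mx = 5.6938 → 5.69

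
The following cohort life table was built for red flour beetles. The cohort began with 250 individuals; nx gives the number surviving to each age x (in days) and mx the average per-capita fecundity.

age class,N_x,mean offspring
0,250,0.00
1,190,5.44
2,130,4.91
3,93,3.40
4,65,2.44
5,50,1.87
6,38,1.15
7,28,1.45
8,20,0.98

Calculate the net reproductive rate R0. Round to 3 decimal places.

lx = nx/n0 = nx/250: 1, 0.76, 0.52, 0.372, 0.26, 0.2, 0.152, 0.112, 0.08
lx·mx by age: 0, 4.1344, 2.5532, 1.2648, 0.6344, 0.374, 0.1748, 0.1624, 0.0784
R0 = Σ lx·mx = 9.3764 → 9.376

9.376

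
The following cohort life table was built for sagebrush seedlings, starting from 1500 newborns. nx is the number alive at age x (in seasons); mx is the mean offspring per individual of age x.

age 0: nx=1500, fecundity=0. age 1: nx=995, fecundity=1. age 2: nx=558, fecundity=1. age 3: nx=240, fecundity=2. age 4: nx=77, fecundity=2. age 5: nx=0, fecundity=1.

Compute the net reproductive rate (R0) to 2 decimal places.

lx = nx/n0 = nx/1500: 1, 0.66333…, 0.372, 0.16, 0.05133…, 0
lx·mx by age: 0, 0.663333…, 0.372, 0.32, 0.102667…, 0
R0 = Σ lx·mx = 1.458… → 1.46

1.46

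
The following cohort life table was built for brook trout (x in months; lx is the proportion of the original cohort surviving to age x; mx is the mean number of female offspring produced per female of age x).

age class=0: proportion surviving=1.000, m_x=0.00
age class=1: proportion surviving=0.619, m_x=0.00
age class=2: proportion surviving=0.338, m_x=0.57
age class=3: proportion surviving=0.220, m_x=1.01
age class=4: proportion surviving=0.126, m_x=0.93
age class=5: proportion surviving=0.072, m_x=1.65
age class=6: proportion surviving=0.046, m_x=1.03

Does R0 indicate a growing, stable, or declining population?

declining

R0 = Σ lx·mx = 0 + 0 + 0.19266 + 0.2222 + 0.11718 + 0.1188 + 0.04738 = 0.69822
R0 < 1, so the population is declining.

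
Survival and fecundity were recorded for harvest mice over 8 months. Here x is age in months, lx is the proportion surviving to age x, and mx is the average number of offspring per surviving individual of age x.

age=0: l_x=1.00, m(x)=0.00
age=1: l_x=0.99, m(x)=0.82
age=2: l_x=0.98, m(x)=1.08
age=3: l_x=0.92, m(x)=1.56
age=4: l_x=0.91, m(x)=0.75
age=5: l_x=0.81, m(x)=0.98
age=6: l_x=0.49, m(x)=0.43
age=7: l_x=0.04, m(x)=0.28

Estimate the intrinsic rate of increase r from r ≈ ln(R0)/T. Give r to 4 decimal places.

R0 = Σ lx·mx = 0 + 0.8118 + 1.0584 + 1.4352 + 0.6825 + 0.7938 + 0.2107 + 0.0112 = 5.0036
Σ x·lx·mx = 15.2758; T = 15.2758/5.0036 = 3.05296…
r ≈ ln(R0)/T = ln(5.0036)/3.05296… = 0.527408… → 0.5274

0.5274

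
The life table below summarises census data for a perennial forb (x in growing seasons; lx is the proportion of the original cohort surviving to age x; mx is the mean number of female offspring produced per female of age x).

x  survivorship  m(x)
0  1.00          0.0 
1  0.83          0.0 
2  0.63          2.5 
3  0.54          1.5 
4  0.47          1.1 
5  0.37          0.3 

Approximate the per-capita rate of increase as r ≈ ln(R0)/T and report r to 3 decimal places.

0.405

R0 = Σ lx·mx = 0 + 0 + 1.575 + 0.81 + 0.517 + 0.111 = 3.013
Σ x·lx·mx = 8.203; T = 8.203/3.013 = 2.72254…
r ≈ ln(R0)/T = ln(3.013)/2.72254… = 0.40511… → 0.405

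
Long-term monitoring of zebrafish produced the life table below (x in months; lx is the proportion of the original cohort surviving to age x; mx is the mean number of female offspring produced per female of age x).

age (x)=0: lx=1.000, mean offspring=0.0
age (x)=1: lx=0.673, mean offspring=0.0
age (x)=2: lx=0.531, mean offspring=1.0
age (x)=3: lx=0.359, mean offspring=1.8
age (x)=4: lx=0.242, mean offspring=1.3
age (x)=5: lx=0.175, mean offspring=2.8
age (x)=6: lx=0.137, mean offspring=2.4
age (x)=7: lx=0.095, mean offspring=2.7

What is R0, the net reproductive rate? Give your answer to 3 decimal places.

2.567

lx·mx by age: 0, 0, 0.531, 0.6462, 0.3146, 0.49, 0.3288, 0.2565
R0 = Σ lx·mx = 2.5671 → 2.567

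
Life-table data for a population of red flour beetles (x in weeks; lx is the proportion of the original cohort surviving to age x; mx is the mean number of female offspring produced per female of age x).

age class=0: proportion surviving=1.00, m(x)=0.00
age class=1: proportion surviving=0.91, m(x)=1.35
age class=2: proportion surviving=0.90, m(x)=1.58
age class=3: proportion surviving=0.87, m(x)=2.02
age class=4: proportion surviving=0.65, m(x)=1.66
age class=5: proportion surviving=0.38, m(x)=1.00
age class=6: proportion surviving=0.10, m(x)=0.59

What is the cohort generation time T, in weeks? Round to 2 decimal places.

lx·mx: 0, 1.2285, 1.422, 1.7574, 1.079, 0.38, 0.059 → R0 = 5.9259
x·lx·mx: 0, 1.2285, 2.844, 5.2722, 4.316, 1.9, 0.354 → Σ = 15.9147
T = 15.9147 / 5.9259 = 2.685617… → 2.69

2.69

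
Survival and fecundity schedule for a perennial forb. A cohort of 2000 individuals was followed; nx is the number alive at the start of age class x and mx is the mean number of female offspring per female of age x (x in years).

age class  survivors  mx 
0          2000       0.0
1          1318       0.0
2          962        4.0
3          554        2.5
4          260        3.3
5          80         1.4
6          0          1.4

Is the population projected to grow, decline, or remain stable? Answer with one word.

growing

lx = nx/n0 = nx/2000: 1, 0.659, 0.481, 0.277, 0.13, 0.04, 0
R0 = Σ lx·mx = 0 + 0 + 1.924 + 0.6925 + 0.429 + 0.056 + 0 = 3.1015
R0 > 1, so the population is growing.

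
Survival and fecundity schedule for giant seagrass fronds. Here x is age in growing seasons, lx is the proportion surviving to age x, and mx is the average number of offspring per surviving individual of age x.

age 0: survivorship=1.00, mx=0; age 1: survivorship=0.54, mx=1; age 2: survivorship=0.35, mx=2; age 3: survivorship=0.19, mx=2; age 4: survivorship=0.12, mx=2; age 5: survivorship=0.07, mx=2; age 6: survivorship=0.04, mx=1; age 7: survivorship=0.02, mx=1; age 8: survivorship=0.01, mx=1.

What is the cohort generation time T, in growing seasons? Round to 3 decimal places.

lx·mx: 0, 0.54, 0.7, 0.38, 0.24, 0.14, 0.04, 0.02, 0.01 → R0 = 2.07
x·lx·mx: 0, 0.54, 1.4, 1.14, 0.96, 0.7, 0.24, 0.14, 0.08 → Σ = 5.2
T = 5.2 / 2.07 = 2.512077… → 2.512

2.512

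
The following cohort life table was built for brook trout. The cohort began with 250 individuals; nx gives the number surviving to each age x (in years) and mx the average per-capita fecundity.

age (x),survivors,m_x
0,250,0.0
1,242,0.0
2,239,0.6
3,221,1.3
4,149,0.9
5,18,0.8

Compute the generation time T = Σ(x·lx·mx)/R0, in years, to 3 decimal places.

3.034

lx = nx/n0 = nx/250: 1, 0.968, 0.956, 0.884, 0.596, 0.072
lx·mx: 0, 0, 0.5736, 1.1492, 0.5364, 0.0576 → R0 = 2.3168
x·lx·mx: 0, 0, 1.1472, 3.4476, 2.1456, 0.288 → Σ = 7.0284
T = 7.0284 / 2.3168 = 3.033667… → 3.034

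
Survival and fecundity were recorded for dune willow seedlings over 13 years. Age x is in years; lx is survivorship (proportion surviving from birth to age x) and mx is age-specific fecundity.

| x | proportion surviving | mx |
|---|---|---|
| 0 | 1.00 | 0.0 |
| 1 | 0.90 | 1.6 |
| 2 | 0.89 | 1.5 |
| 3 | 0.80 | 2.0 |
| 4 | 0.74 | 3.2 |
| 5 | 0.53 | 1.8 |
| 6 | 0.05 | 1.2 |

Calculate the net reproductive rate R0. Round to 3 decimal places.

lx·mx by age: 0, 1.44, 1.335, 1.6, 2.368, 0.954, 0.06
R0 = Σ lx·mx = 7.757 → 7.757

7.757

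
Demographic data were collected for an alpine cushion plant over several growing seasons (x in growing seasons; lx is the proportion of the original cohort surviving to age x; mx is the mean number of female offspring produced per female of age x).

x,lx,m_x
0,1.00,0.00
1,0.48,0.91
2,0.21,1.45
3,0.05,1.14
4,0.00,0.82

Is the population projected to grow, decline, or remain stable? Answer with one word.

declining

R0 = Σ lx·mx = 0 + 0.4368 + 0.3045 + 0.057 + 0 = 0.7983
R0 < 1, so the population is declining.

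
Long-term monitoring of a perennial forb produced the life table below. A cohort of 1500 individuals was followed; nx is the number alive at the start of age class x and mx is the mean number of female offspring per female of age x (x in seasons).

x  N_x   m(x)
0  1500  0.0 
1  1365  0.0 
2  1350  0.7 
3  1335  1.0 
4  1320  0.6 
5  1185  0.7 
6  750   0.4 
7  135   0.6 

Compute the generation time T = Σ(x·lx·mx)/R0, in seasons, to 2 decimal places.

3.64

lx = nx/n0 = nx/1500: 1, 0.91, 0.9, 0.89, 0.88, 0.79, 0.5, 0.09
lx·mx: 0, 0, 0.63, 0.89, 0.528, 0.553, 0.2, 0.054 → R0 = 2.855
x·lx·mx: 0, 0, 1.26, 2.67, 2.112, 2.765, 1.2, 0.378 → Σ = 10.385
T = 10.385 / 2.855 = 3.637478… → 3.64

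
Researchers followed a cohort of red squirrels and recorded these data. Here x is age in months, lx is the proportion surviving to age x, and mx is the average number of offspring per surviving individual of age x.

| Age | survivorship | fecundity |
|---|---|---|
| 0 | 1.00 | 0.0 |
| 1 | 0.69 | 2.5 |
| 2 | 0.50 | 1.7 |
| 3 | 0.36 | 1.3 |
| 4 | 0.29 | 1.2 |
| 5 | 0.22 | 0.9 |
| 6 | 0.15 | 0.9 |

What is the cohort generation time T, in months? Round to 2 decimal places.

2.15

lx·mx: 0, 1.725, 0.85, 0.468, 0.348, 0.198, 0.135 → R0 = 3.724
x·lx·mx: 0, 1.725, 1.7, 1.404, 1.392, 0.99, 0.81 → Σ = 8.021
T = 8.021 / 3.724 = 2.153867… → 2.15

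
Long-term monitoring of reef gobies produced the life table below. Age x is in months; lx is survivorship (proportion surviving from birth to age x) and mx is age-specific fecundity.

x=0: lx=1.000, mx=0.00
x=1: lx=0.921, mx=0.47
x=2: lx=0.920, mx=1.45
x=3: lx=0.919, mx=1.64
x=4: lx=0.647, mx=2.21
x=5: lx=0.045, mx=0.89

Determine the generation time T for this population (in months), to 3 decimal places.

2.855

lx·mx: 0, 0.43287, 1.334, 1.50716, 1.42987, 0.04005 → R0 = 4.74395
x·lx·mx: 0, 0.43287, 2.668, 4.52148, 5.71948, 0.20025 → Σ = 13.54208
T = 13.54208 / 4.74395 = 2.8546… → 2.855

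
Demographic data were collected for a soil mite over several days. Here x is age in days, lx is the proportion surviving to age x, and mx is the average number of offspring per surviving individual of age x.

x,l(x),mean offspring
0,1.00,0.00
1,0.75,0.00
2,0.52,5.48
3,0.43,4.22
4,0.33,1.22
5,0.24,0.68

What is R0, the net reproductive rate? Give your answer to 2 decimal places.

5.23

lx·mx by age: 0, 0, 2.8496, 1.8146, 0.4026, 0.1632
R0 = Σ lx·mx = 5.23 → 5.23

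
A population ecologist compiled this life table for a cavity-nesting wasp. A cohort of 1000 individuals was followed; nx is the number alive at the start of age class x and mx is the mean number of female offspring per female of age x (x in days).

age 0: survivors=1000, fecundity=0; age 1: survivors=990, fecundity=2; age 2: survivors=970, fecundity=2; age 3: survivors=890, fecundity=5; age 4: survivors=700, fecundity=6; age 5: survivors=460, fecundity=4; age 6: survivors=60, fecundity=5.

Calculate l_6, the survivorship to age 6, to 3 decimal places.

0.060

l_6 = n_6/n_0 = 60/1000 = 0.06 → 0.060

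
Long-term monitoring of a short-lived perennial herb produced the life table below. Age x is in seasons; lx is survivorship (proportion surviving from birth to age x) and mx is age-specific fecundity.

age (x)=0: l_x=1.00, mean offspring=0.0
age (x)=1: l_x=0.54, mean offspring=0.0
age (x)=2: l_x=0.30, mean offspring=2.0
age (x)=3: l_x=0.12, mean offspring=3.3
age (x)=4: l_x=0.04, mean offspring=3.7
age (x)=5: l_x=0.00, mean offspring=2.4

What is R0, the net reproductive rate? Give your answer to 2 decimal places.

1.14

lx·mx by age: 0, 0, 0.6, 0.396, 0.148, 0
R0 = Σ lx·mx = 1.144 → 1.14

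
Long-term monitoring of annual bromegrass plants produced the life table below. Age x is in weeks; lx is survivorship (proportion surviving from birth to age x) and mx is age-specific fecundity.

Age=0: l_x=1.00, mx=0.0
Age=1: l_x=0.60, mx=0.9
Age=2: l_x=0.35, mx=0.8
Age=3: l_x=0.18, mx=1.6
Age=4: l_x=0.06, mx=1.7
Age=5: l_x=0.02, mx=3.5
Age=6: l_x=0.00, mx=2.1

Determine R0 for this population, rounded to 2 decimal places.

1.28

lx·mx by age: 0, 0.54, 0.28, 0.288, 0.102, 0.07, 0
R0 = Σ lx·mx = 1.28 → 1.28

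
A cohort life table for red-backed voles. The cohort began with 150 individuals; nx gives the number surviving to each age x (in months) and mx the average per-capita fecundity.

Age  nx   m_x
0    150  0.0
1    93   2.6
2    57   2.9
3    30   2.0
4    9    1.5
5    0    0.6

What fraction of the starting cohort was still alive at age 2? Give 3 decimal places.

l_2 = n_2/n_0 = 57/150 = 0.38 → 0.380

0.380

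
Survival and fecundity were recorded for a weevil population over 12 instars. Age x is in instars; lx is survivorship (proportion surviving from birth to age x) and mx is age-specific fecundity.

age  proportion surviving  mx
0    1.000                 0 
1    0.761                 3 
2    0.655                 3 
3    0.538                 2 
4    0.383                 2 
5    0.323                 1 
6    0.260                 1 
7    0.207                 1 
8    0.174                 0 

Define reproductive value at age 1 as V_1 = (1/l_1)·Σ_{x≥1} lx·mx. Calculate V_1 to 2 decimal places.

lx·mx for x ≥ 1: 2.283, 1.965, 1.076, 0.766, 0.323, 0.26, 0.207, 0 → sum = 6.88
V_1 = 6.88 / l_1 = 6.88 / 0.761 = 9.040736… → 9.04

9.04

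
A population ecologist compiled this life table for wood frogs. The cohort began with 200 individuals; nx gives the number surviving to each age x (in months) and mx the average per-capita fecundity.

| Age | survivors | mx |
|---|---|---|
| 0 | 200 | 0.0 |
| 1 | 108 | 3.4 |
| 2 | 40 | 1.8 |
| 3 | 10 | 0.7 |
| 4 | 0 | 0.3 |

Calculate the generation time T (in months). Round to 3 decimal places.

1.193

lx = nx/n0 = nx/200: 1, 0.54, 0.2, 0.05, 0
lx·mx: 0, 1.836, 0.36, 0.035, 0 → R0 = 2.231
x·lx·mx: 0, 1.836, 0.72, 0.105, 0 → Σ = 2.661
T = 2.661 / 2.231 = 1.192739… → 1.193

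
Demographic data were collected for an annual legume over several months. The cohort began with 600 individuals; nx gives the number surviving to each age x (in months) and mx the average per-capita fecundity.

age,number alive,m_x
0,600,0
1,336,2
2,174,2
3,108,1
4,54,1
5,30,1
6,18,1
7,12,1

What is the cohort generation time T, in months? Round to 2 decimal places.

lx = nx/n0 = nx/600: 1, 0.56, 0.29, 0.18, 0.09, 0.05, 0.03, 0.02
lx·mx: 0, 1.12, 0.58, 0.18, 0.09, 0.05, 0.03, 0.02 → R0 = 2.07
x·lx·mx: 0, 1.12, 1.16, 0.54, 0.36, 0.25, 0.18, 0.14 → Σ = 3.75
T = 3.75 / 2.07 = 1.811594… → 1.81

1.81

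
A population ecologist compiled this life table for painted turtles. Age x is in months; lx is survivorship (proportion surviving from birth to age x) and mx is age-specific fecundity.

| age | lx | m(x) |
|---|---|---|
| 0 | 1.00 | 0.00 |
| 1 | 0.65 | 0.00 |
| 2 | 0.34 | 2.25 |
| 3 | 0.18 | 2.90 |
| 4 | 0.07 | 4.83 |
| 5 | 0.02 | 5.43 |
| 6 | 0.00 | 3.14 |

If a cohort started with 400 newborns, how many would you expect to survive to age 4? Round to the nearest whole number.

Expected survivors = N0 · l_4 = 400 × 0.07 = 28 → 28

28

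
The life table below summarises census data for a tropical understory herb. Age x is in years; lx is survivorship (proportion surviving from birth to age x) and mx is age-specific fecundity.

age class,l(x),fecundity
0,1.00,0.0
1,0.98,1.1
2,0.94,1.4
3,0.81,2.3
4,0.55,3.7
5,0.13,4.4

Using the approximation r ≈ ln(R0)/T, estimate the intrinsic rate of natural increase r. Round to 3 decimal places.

0.651

R0 = Σ lx·mx = 0 + 1.078 + 1.316 + 1.863 + 2.035 + 0.572 = 6.864
Σ x·lx·mx = 20.299; T = 20.299/6.864 = 2.95731…
r ≈ ln(R0)/T = ln(6.864)/2.95731… = 0.65136… → 0.651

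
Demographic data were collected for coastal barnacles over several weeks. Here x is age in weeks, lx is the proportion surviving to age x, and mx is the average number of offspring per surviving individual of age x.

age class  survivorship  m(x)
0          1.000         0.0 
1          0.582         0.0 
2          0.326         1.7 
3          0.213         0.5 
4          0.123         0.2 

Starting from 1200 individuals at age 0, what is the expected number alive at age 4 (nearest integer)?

148

Expected survivors = N0 · l_4 = 1200 × 0.123 = 147.6 → 148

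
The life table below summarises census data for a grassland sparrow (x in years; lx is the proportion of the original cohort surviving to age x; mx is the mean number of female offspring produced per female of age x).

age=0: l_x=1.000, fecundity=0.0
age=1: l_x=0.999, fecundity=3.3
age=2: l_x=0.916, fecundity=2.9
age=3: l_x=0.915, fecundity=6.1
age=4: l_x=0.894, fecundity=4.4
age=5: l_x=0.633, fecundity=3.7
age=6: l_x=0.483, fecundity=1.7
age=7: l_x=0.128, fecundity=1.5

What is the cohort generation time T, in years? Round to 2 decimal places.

lx·mx: 0, 3.2967, 2.6564, 5.5815, 3.9336, 2.3421, 0.8211, 0.192 → R0 = 18.8234
x·lx·mx: 0, 3.2967, 5.3128, 16.7445, 15.7344, 11.7105, 4.9266, 1.344 → Σ = 59.0695
T = 59.0695 / 18.8234 = 3.138089… → 3.14

3.14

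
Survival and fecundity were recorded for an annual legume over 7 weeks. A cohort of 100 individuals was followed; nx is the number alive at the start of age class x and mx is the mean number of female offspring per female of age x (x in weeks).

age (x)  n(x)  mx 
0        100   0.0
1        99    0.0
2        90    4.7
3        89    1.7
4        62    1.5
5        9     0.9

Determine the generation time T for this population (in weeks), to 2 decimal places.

2.54

lx = nx/n0 = nx/100: 1, 0.99, 0.9, 0.89, 0.62, 0.09
lx·mx: 0, 0, 4.23, 1.513, 0.93, 0.081 → R0 = 6.754
x·lx·mx: 0, 0, 8.46, 4.539, 3.72, 0.405 → Σ = 17.124
T = 17.124 / 6.754 = 2.535386… → 2.54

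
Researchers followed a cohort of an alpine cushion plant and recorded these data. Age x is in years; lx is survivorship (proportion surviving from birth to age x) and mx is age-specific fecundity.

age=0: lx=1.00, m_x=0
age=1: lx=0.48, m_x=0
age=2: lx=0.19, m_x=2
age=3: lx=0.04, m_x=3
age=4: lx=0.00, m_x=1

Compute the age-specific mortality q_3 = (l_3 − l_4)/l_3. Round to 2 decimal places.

1.00

q_3 = (l_3 − l_4) / l_3 = (0.04 − 0) / 0.04
     = 0.04 / 0.04 = 1 → 1.00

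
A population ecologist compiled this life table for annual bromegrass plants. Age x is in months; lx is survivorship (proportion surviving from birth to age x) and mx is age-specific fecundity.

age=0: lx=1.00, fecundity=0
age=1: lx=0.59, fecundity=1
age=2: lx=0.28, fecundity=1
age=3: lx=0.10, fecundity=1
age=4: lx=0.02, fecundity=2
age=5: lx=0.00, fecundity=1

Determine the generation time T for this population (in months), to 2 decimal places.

lx·mx: 0, 0.59, 0.28, 0.1, 0.04, 0 → R0 = 1.01
x·lx·mx: 0, 0.59, 0.56, 0.3, 0.16, 0 → Σ = 1.61
T = 1.61 / 1.01 = 1.594059… → 1.59

1.59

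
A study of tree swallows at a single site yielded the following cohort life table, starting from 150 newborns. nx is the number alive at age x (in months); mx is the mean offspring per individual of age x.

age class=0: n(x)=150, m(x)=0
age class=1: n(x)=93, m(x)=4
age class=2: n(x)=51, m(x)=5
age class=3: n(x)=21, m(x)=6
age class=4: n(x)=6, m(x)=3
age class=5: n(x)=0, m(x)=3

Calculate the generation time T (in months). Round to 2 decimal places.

1.73

lx = nx/n0 = nx/150: 1, 0.62, 0.34, 0.14, 0.04, 0
lx·mx: 0, 2.48, 1.7, 0.84, 0.12, 0 → R0 = 5.14
x·lx·mx: 0, 2.48, 3.4, 2.52, 0.48, 0 → Σ = 8.88
T = 8.88 / 5.14 = 1.727626… → 1.73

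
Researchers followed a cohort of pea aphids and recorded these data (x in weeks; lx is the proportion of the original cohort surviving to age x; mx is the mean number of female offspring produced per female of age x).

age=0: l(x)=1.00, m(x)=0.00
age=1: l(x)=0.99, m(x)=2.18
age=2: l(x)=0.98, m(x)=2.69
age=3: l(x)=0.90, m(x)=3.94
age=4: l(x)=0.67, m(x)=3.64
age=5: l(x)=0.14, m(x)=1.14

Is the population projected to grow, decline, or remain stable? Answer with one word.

growing

R0 = Σ lx·mx = 0 + 2.1582 + 2.6362 + 3.546 + 2.4388 + 0.1596 = 10.9388
R0 > 1, so the population is growing.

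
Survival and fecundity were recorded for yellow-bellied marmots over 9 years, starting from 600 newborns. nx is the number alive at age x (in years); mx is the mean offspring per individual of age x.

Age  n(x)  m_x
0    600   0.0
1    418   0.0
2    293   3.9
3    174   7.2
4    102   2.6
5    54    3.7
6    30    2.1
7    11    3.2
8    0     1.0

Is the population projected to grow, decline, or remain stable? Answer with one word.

growing

lx = nx/n0 = nx/600: 1, 0.69667…, 0.48833…, 0.29, 0.17, 0.09, 0.05, 0.01833…, 0
R0 = Σ lx·mx = 0 + 0 + 1.9045… + 2.088 + 0.442 + 0.333 + 0.105 + 0.058667… + 0 = 4.931167…
R0 > 1, so the population is growing.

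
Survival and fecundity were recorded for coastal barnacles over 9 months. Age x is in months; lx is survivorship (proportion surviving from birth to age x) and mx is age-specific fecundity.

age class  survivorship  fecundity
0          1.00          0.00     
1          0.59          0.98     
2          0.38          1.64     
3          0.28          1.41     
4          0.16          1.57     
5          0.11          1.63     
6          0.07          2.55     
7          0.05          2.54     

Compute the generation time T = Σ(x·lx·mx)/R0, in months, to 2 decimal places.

lx·mx: 0, 0.5782, 0.6232, 0.3948, 0.2512, 0.1793, 0.1785, 0.127 → R0 = 2.3322
x·lx·mx: 0, 0.5782, 1.2464, 1.1844, 1.0048, 0.8965, 1.071, 0.889 → Σ = 6.8703
T = 6.8703 / 2.3322 = 2.945845… → 2.95

2.95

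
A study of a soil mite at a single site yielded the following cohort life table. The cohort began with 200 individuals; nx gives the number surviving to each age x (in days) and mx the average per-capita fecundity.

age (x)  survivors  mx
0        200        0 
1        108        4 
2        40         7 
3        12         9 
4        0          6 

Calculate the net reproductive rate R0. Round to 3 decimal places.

4.100

lx = nx/n0 = nx/200: 1, 0.54, 0.2, 0.06, 0
lx·mx by age: 0, 2.16, 1.4, 0.54, 0
R0 = Σ lx·mx = 4.1 → 4.100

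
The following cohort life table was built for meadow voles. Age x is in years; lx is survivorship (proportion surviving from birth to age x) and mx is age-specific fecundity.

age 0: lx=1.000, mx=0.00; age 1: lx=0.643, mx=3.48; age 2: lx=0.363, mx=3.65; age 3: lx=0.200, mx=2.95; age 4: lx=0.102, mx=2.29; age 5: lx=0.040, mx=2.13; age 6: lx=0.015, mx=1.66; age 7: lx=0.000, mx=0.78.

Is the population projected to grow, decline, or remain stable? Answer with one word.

R0 = Σ lx·mx = 0 + 2.23764 + 1.32495 + 0.59 + 0.23358 + 0.0852 + 0.0249 + 0 = 4.49627
R0 > 1, so the population is growing.

growing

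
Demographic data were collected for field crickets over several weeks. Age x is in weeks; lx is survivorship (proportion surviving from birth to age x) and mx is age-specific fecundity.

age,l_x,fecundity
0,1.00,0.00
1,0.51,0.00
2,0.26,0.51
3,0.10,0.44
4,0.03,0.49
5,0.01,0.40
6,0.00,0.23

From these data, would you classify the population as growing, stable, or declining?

declining

R0 = Σ lx·mx = 0 + 0 + 0.1326 + 0.044 + 0.0147 + 0.004 + 0 = 0.1953
R0 < 1, so the population is declining.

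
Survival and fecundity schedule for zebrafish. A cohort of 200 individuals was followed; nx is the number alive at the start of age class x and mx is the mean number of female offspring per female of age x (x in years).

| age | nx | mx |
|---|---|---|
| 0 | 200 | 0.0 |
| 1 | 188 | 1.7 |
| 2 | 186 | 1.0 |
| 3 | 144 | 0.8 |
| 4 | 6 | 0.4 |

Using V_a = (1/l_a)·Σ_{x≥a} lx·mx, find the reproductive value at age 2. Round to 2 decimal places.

1.63

lx = nx/n0 = nx/200: 1, 0.94, 0.93, 0.72, 0.03
lx·mx for x ≥ 2: 0.93, 0.576, 0.012 → sum = 1.518
V_2 = 1.518 / l_2 = 1.518 / 0.93 = 1.632258… → 1.63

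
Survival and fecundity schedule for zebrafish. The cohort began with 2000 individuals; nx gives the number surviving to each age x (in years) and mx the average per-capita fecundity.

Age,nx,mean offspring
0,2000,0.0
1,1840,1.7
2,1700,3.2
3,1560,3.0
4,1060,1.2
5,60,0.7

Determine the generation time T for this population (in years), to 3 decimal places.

2.290

lx = nx/n0 = nx/2000: 1, 0.92, 0.85, 0.78, 0.53, 0.03
lx·mx: 0, 1.564, 2.72, 2.34, 0.636, 0.021 → R0 = 7.281
x·lx·mx: 0, 1.564, 5.44, 7.02, 2.544, 0.105 → Σ = 16.673
T = 16.673 / 7.281 = 2.289933… → 2.290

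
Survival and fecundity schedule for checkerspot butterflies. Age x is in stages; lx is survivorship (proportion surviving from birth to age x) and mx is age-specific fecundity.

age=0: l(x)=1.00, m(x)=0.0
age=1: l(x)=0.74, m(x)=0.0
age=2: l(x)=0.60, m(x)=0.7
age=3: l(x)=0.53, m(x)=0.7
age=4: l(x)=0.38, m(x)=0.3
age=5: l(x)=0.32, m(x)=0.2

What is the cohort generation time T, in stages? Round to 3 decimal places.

2.816

lx·mx: 0, 0, 0.42, 0.371, 0.114, 0.064 → R0 = 0.969
x·lx·mx: 0, 0, 0.84, 1.113, 0.456, 0.32 → Σ = 2.729
T = 2.729 / 0.969 = 2.816305… → 2.816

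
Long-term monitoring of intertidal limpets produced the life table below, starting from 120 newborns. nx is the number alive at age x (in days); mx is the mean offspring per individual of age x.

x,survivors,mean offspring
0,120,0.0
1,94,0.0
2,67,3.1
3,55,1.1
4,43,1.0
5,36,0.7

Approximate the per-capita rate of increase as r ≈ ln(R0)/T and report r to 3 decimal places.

lx = nx/n0 = nx/120: 1, 0.78333…, 0.55833…, 0.45833…, 0.35833…, 0.3
R0 = Σ lx·mx = 0 + 0 + 1.73083… + 0.50417… + 0.35833… + 0.21 = 2.803333…
Σ x·lx·mx = 7.4575…; T = 7.4575…/2.803333… = 2.66023…
r ≈ ln(R0)/T = ln(2.803333…)/2.66023… = 0.38749… → 0.387

0.387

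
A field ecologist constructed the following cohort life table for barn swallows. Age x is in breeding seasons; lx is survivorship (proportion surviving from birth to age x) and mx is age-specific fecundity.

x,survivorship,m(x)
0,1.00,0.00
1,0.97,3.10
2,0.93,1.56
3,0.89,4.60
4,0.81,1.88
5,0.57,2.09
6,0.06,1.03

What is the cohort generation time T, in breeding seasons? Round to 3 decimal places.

2.702

lx·mx: 0, 3.007, 1.4508, 4.094, 1.5228, 1.1913, 0.0618 → R0 = 11.3277
x·lx·mx: 0, 3.007, 2.9016, 12.282, 6.0912, 5.9565, 0.3708 → Σ = 30.6091
T = 30.6091 / 11.3277 = 2.702146… → 2.702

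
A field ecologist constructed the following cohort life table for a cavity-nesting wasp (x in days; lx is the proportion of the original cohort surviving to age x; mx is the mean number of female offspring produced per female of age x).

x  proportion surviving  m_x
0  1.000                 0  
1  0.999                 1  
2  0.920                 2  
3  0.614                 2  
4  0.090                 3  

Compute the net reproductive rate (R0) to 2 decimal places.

4.34

lx·mx by age: 0, 0.999, 1.84, 1.228, 0.27
R0 = Σ lx·mx = 4.337 → 4.34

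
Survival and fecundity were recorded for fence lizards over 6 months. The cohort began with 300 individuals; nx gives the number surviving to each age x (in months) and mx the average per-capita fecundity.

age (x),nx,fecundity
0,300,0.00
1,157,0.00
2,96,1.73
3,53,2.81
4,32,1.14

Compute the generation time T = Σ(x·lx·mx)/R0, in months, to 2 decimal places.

2.63

lx = nx/n0 = nx/300: 1, 0.52333…, 0.32, 0.17667…, 0.10667…
lx·mx: 0, 0, 0.5536, 0.496433…, 0.1216… → R0 = 1.171633…
x·lx·mx: 0, 0, 1.1072, 1.4893…, 0.4864… → Σ = 3.0829…
T = 3.0829… / 1.171633… = 2.631284… → 2.63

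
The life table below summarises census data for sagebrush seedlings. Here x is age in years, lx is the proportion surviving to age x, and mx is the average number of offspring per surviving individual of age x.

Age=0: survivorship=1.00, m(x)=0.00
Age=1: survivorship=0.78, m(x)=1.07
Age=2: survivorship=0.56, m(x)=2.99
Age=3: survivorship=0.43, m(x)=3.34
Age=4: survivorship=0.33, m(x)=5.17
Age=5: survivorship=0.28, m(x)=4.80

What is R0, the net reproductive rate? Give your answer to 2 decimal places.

7.00

lx·mx by age: 0, 0.8346, 1.6744, 1.4362, 1.7061, 1.344
R0 = Σ lx·mx = 6.9953 → 7.00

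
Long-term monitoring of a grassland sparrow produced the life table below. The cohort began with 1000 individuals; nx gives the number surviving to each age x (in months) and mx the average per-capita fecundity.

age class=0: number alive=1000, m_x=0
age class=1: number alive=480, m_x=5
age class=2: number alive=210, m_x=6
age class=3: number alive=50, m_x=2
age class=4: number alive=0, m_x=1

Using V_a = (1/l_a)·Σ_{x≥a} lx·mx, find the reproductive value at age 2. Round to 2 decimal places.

6.48

lx = nx/n0 = nx/1000: 1, 0.48, 0.21, 0.05, 0
lx·mx for x ≥ 2: 1.26, 0.1, 0 → sum = 1.36
V_2 = 1.36 / l_2 = 1.36 / 0.21 = 6.47619… → 6.48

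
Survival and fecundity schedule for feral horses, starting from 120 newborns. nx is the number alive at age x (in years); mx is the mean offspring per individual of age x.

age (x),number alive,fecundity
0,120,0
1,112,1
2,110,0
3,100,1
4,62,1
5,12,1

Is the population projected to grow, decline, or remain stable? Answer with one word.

lx = nx/n0 = nx/120: 1, 0.93333…, 0.91667…, 0.83333…, 0.51667…, 0.1
R0 = Σ lx·mx = 0 + 0.933333… + 0 + 0.833333… + 0.516667… + 0.1 = 2.383333…
R0 > 1, so the population is growing.

growing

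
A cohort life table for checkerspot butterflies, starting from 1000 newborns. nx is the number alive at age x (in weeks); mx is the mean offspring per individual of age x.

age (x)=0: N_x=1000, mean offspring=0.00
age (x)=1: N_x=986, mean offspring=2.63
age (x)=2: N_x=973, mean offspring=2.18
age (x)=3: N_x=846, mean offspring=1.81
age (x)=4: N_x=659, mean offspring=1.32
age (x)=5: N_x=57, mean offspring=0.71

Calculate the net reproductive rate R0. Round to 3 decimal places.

7.156

lx = nx/n0 = nx/1000: 1, 0.986, 0.973, 0.846, 0.659, 0.057
lx·mx by age: 0, 2.59318, 2.12114, 1.53126, 0.86988, 0.04047
R0 = Σ lx·mx = 7.15593 → 7.156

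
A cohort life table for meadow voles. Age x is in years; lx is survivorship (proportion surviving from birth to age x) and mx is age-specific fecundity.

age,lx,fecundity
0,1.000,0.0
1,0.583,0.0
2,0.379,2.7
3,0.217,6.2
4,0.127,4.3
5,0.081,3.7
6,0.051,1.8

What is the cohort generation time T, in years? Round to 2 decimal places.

lx·mx: 0, 0, 1.0233, 1.3454, 0.5461, 0.2997, 0.0918 → R0 = 3.3063
x·lx·mx: 0, 0, 2.0466, 4.0362, 2.1844, 1.4985, 0.5508 → Σ = 10.3165
T = 10.3165 / 3.3063 = 3.120255… → 3.12

3.12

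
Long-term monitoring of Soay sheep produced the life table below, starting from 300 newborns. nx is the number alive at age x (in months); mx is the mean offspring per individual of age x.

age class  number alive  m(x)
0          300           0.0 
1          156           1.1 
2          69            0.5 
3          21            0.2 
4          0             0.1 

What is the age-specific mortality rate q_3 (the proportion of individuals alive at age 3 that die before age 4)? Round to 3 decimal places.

1.000

lx = nx/n0 = nx/300: 1, 0.52, 0.23, 0.07, 0
q_3 = (l_3 − l_4) / l_3 = (0.07 − 0) / 0.07
     = 0.07 / 0.07 = 1 → 1.000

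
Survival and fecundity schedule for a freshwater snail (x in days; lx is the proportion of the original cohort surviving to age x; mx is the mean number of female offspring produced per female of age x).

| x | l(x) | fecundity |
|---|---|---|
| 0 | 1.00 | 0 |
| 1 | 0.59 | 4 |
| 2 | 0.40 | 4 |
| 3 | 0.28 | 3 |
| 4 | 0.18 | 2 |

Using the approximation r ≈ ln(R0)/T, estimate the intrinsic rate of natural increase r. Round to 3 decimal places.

R0 = Σ lx·mx = 0 + 2.36 + 1.6 + 0.84 + 0.36 = 5.16
Σ x·lx·mx = 9.52; T = 9.52/5.16 = 1.84496…
r ≈ ln(R0)/T = ln(5.16)/1.84496… = 0.88942… → 0.889

0.889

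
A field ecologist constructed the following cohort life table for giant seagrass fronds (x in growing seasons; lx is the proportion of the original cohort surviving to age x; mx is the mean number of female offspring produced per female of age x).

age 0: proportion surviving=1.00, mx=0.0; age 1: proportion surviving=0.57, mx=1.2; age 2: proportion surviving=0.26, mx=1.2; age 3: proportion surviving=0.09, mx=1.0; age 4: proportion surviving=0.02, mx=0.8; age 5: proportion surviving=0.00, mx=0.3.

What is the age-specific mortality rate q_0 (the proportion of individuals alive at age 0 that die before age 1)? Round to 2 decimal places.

0.43

q_0 = (l_0 − l_1) / l_0 = (1 − 0.57) / 1
     = 0.43 / 1 = 0.43 → 0.43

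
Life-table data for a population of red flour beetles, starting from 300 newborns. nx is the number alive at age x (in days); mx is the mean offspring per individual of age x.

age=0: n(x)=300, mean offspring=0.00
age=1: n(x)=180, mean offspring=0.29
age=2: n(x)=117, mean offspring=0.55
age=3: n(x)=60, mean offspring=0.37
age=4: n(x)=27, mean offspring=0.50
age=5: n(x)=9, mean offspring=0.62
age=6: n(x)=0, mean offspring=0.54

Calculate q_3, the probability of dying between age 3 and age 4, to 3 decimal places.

lx = nx/n0 = nx/300: 1, 0.6, 0.39, 0.2, 0.09, 0.03, 0
q_3 = (l_3 − l_4) / l_3 = (0.2 − 0.09) / 0.2
     = 0.11 / 0.2 = 0.55 → 0.550

0.550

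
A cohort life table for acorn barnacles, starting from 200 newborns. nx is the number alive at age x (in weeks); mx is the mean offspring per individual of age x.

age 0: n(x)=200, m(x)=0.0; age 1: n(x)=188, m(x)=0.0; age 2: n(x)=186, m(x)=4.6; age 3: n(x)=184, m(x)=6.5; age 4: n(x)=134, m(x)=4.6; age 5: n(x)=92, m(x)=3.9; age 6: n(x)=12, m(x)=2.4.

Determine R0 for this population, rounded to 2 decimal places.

lx = nx/n0 = nx/200: 1, 0.94, 0.93, 0.92, 0.67, 0.46, 0.06
lx·mx by age: 0, 0, 4.278, 5.98, 3.082, 1.794, 0.144
R0 = Σ lx·mx = 15.278 → 15.28

15.28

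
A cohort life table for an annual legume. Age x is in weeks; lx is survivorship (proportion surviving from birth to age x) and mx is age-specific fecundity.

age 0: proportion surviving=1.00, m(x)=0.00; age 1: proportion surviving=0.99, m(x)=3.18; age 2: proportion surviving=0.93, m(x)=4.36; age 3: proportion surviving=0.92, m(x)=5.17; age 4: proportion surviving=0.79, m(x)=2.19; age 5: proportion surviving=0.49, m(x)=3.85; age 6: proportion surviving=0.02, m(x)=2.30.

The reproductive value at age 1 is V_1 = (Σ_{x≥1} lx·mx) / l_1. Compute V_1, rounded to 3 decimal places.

lx·mx for x ≥ 1: 3.1482, 4.0548, 4.7564, 1.7301, 1.8865, 0.046 → sum = 15.622
V_1 = 15.622 / l_1 = 15.622 / 0.99 = 15.779798… → 15.780

15.780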